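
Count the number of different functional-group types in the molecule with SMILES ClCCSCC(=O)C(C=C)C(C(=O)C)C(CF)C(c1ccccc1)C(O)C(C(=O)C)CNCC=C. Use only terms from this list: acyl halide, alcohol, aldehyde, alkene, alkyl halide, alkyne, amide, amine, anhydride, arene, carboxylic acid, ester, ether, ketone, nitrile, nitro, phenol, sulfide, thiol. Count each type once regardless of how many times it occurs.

7

halogen on an sp³ carbon → alkyl halide.
C–S–C linkage → sulfide (thioether).
–C(=O)– with carbon on both sides → ketone.
pendant –CH=CH2: C=C double bond → alkene.
pendant –COCH3: carbonyl C bonded to two carbons → ketone.
pendant –CH2X: halogen on sp³ carbon → alkyl halide.
pendant –C6H5: benzene ring → arene.
–OH on an sp³ carbon → alcohol (secondary).
pendant –COCH3: carbonyl C bonded to two carbons → ketone.
C–N–C with sp³ carbons and no adjacent C=O → amine (secondary).
C=C double bond → alkene.
Distinct types present: alcohol, alkene, alkyl halide, amine, arene, ketone, sulfide.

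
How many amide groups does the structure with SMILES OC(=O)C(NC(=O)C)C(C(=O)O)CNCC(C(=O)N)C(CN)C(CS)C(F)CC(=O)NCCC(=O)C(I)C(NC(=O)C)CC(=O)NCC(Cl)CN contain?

5

Reading the structure from left to right:
  HOOC: –COOH: carbonyl C bonded to –OH and C → carboxylic acid (the –OH is not a separate alcohol).
  CH(NHCOCH3): pendant –NHC(=O)CH3: N bonded to a carbonyl → amide (not amine).
  CH(COOH): pendant –COOH: carbonyl C bonded to C and –OH → carboxylic acid.
  CH2NHCH2: C–N–C with sp³ carbons and no adjacent C=O → amine (secondary).
  CH(CONH2): pendant –CONH2: carbonyl C bonded to C and N → amide.
  CH(CH2NH2): pendant –CH2NH2: N on sp³ C, no adjacent C=O → amine.
  CH(CH2SH): pendant –CH2SH → thiol.
  CH(F): halogen on an sp³ carbon → alkyl halide.
  CH2CONHCH2: –C(=O)–N– linkage → amide (the N is not an amine).
  CO: –C(=O)– with carbon on both sides → ketone.
  CH(I): halogen on an sp³ carbon → alkyl halide.
  CH(NHCOCH3): pendant –NHC(=O)CH3: N bonded to a carbonyl → amide (not amine).
  CH2CONHCH2: –C(=O)–N– linkage → amide (the N is not an amine).
  CH(Cl): halogen on an sp³ carbon → alkyl halide.
  CH2NH2: –NH2 on an sp³ carbon with no adjacent C=O → amine.
Amide appears at: CH(NHCOCH3), CH(CONH2), CH2CONHCH2, CH(NHCOCH3), CH2CONHCH2 → 5.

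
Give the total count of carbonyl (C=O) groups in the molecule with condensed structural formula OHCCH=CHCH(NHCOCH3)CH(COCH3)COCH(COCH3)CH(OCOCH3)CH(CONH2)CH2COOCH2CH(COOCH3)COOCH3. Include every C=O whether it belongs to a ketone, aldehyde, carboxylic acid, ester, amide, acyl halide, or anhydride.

10

OHC: aldehyde, 1 C=O (running total 1).
CH(NHCOCH3): amide, 1 C=O (running total 2).
CH(COCH3): ketone, 1 C=O (running total 3).
CO: ketone, 1 C=O (running total 4).
CH(COCH3): ketone, 1 C=O (running total 5).
CH(OCOCH3): ester, 1 C=O (running total 6).
CH(CONH2): amide, 1 C=O (running total 7).
CH2COOCH2: ester, 1 C=O (running total 8).
CH(COOCH3): ester, 1 C=O (running total 9).
COOCH3: ester, 1 C=O (running total 10).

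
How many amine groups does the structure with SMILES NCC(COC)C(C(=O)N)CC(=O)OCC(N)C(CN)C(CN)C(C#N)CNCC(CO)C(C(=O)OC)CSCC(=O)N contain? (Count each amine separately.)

–NH2 on an sp³ carbon with no adjacent C=O → amine.
pendant –CH2OCH3: C–O–C linkage → ether.
pendant –CONH2: carbonyl C bonded to C and N → amide.
–C(=O)–O–C with C on the carbonyl side → ester.
–NH2 on an sp³ carbon with no adjacent C=O → amine.
pendant –CH2NH2: N on sp³ C, no adjacent C=O → amine.
pendant –CH2NH2: N on sp³ C, no adjacent C=O → amine.
pendant –C≡N: nitrile.
C–N–C with sp³ carbons and no adjacent C=O → amine (secondary).
pendant –CH2OH on an sp³ backbone C → alcohol.
pendant –COOCH3: carbonyl C bonded to C and –OCH3 → ester.
C–S–C linkage → sulfide (thioether).
–C(=O)NH2: carbonyl C bonded to C and to N → amide (the N is not a separate amine).
Amine appears at: H2NCH2, CH(NH2), CH(CH2NH2), CH(CH2NH2), CH2NHCH2 → 5.

5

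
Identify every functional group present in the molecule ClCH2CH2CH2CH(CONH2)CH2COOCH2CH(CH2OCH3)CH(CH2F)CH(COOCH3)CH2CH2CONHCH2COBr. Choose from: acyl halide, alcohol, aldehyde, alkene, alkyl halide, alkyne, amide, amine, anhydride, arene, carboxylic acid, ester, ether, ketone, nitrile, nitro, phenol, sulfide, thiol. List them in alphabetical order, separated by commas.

acyl halide, alkyl halide, amide, ester, ether

Reading the structure from left to right:
  ClCH2: halogen on an sp³ carbon → alkyl halide.
  CH(CONH2): pendant –CONH2: carbonyl C bonded to C and N → amide.
  CH2COOCH2: –C(=O)–O–C with C on the carbonyl side → ester.
  CH(CH2OCH3): pendant –CH2OCH3: C–O–C linkage → ether.
  CH(CH2F): pendant –CH2X: halogen on sp³ carbon → alkyl halide.
  CH(COOCH3): pendant –COOCH3: carbonyl C bonded to C and –OCH3 → ester.
  CH2CONHCH2: –C(=O)–N– linkage → amide (the N is not an amine).
  COBr: –C(=O)Br: carbonyl C bonded to C and to a halogen → acyl halide (not alkyl halide).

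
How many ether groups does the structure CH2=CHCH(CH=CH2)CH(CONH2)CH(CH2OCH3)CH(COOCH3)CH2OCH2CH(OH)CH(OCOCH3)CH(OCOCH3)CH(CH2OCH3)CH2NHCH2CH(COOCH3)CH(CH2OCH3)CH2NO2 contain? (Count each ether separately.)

Reading the structure from left to right:
  CH2=CH: C=C double bond → alkene.
  CH(CH=CH2): pendant –CH=CH2: C=C double bond → alkene.
  CH(CONH2): pendant –CONH2: carbonyl C bonded to C and N → amide.
  CH(CH2OCH3): pendant –CH2OCH3: C–O–C linkage → ether.
  CH(COOCH3): pendant –COOCH3: carbonyl C bonded to C and –OCH3 → ester.
  CH2OCH2: C–O–C with sp³ carbons on both sides and no adjacent C=O → ether.
  CH(OH): –OH on an sp³ carbon → alcohol (secondary).
  CH(OCOCH3): pendant –OC(=O)CH3: an acyloxy group → ester.
  CH(OCOCH3): pendant –OC(=O)CH3: an acyloxy group → ester.
  CH(CH2OCH3): pendant –CH2OCH3: C–O–C linkage → ether.
  CH2NHCH2: C–N–C with sp³ carbons and no adjacent C=O → amine (secondary).
  CH(COOCH3): pendant –COOCH3: carbonyl C bonded to C and –OCH3 → ester.
  CH(CH2OCH3): pendant –CH2OCH3: C–O–C linkage → ether.
  CH2NO2: –NO2 on carbon → nitro group.
Ether appears at: CH(CH2OCH3), CH2OCH2, CH(CH2OCH3), CH(CH2OCH3) → 4.

4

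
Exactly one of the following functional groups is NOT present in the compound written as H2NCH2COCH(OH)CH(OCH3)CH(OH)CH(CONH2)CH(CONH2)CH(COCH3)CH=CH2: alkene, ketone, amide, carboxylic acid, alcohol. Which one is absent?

amide: present (CH(CONH2) — pendant –CONH2: carbonyl C bonded to C and N → amide).
alkene: present (CH=CH2 — C=C double bond → alkene).
alcohol: present (CH(OH) — –OH on an sp³ carbon → alcohol (secondary)).
ketone: present (CO — –C(=O)– with carbon on both sides → ketone).
carboxylic acid: absent. In CH(CONH2), the carbonyl is bonded to nitrogen, not to –OH; that is an amide.

carboxylic acid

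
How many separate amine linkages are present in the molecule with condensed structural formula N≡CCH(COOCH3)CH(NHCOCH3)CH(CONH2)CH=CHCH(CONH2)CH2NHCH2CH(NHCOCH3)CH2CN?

Taking each segment in turn:
  N≡C: N≡C–: carbon triple-bonded to nitrogen → nitrile.
  CH(COOCH3): pendant –COOCH3: carbonyl C bonded to C and –OCH3 → ester.
  CH(NHCOCH3): pendant –NHC(=O)CH3: N bonded to a carbonyl → amide (not amine).
  CH(CONH2): pendant –CONH2: carbonyl C bonded to C and N → amide.
  CH=CH: C=C double bond → alkene.
  CH(CONH2): pendant –CONH2: carbonyl C bonded to C and N → amide.
  CH2NHCH2: C–N–C with sp³ carbons and no adjacent C=O → amine (secondary).
  CH(NHCOCH3): pendant –NHC(=O)CH3: N bonded to a carbonyl → amide (not amine).
  CN: –C≡N: carbon triple-bonded to nitrogen → nitrile.
Amine appears at: CH2NHCH2 → 1.

1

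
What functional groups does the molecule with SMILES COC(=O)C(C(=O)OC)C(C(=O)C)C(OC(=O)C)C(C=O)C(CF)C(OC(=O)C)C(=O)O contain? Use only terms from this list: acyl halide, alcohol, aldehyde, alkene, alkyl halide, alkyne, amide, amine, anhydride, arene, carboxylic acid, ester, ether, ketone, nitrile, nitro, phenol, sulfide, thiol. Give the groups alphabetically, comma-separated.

aldehyde, alkyl halide, carboxylic acid, ester, ketone

Working along the chain:
  CH3OOC: CH3O–C(=O)–: carbonyl C bonded to C and to –OCH3 → ester (not ketone + ether).
  CH(COOCH3): pendant –COOCH3: carbonyl C bonded to C and –OCH3 → ester.
  CH(COCH3): pendant –COCH3: carbonyl C bonded to two carbons → ketone.
  CH(OCOCH3): pendant –OC(=O)CH3: an acyloxy group → ester.
  CH(CHO): pendant –CHO: carbonyl C bonded to C and H → aldehyde.
  CH(CH2F): pendant –CH2X: halogen on sp³ carbon → alkyl halide.
  CH(OCOCH3): pendant –OC(=O)CH3: an acyloxy group → ester.
  COOH: –COOH: carbonyl C bonded to –OH and C → carboxylic acid (the –OH is not a separate alcohol).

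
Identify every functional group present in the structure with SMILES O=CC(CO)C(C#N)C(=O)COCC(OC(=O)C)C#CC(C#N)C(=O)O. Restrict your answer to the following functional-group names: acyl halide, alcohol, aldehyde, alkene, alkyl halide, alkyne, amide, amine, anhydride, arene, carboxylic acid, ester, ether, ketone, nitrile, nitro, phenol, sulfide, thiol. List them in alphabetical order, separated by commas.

Taking each segment in turn:
  OHC: terminal –CHO: carbonyl C bonded to H and C → aldehyde.
  CH(CH2OH): pendant –CH2OH on an sp³ backbone C → alcohol.
  CH(CN): pendant –C≡N: nitrile.
  CO: –C(=O)– with carbon on both sides → ketone.
  CH2OCH2: C–O–C with sp³ carbons on both sides and no adjacent C=O → ether.
  CH(OCOCH3): pendant –OC(=O)CH3: an acyloxy group → ester.
  C≡C: C≡C triple bond → alkyne.
  CH(CN): pendant –C≡N: nitrile.
  COOH: –COOH: carbonyl C bonded to –OH and C → carboxylic acid (the –OH is not a separate alcohol).

alcohol, aldehyde, alkyne, carboxylic acid, ester, ether, ketone, nitrile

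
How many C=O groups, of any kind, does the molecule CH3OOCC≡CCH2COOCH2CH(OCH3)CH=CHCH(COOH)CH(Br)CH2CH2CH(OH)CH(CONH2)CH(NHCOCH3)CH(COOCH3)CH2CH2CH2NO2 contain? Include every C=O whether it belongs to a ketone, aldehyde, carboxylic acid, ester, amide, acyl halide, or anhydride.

CH3OOC: ester, 1 C=O (running total 1).
CH2COOCH2: ester, 1 C=O (running total 2).
CH(COOH): carboxylic acid, 1 C=O (running total 3).
CH(CONH2): amide, 1 C=O (running total 4).
CH(NHCOCH3): amide, 1 C=O (running total 5).
CH(COOCH3): ester, 1 C=O (running total 6).

6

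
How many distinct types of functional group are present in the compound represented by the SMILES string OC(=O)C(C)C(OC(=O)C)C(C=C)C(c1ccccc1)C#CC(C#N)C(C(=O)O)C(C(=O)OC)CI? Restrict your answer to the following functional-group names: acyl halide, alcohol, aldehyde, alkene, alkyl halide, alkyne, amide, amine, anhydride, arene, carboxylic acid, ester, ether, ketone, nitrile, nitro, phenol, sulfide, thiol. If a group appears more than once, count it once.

7

Reading the structure from left to right:
  HOOC: –COOH: carbonyl C bonded to –OH and C → carboxylic acid (the –OH is not a separate alcohol).
  CH(OCOCH3): pendant –OC(=O)CH3: an acyloxy group → ester.
  CH(CH=CH2): pendant –CH=CH2: C=C double bond → alkene.
  CH(C6H5): pendant –C6H5: benzene ring → arene.
  C≡C: C≡C triple bond → alkyne.
  CH(CN): pendant –C≡N: nitrile.
  CH(COOH): pendant –COOH: carbonyl C bonded to C and –OH → carboxylic acid.
  CH(COOCH3): pendant –COOCH3: carbonyl C bonded to C and –OCH3 → ester.
  CH2I: halogen on an sp³ carbon → alkyl halide.
Distinct types present: alkene, alkyl halide, alkyne, arene, carboxylic acid, ester, nitrile.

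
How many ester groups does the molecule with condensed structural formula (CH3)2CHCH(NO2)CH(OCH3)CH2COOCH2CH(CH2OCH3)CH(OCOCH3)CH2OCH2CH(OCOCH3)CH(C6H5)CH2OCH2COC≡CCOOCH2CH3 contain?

–NO2 on an sp³ carbon → nitro (the N=O is not a carbonyl).
pendant –OCH3: C–O–C with sp³ C, no adjacent C=O → ether.
–C(=O)–O–C with C on the carbonyl side → ester.
pendant –CH2OCH3: C–O–C linkage → ether.
pendant –OC(=O)CH3: an acyloxy group → ester.
C–O–C with sp³ carbons on both sides and no adjacent C=O → ether.
pendant –OC(=O)CH3: an acyloxy group → ester.
pendant –C6H5: benzene ring → arene.
C–O–C with sp³ carbons on both sides and no adjacent C=O → ether.
–C(=O)– with carbon on both sides → ketone.
C≡C triple bond → alkyne.
–C(=O)OCH2CH3: carbonyl C bonded to C and to –OEt → ester.
Ester appears at: CH2COOCH2, CH(OCOCH3), CH(OCOCH3), COOCH2CH3 → 4.

4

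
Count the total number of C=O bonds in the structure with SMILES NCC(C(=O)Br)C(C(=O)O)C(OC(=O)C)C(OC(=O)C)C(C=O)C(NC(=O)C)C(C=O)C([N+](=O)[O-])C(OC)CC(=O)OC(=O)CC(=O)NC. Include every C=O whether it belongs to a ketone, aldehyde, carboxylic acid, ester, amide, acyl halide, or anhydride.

10

CH(COBr): acyl halide, 1 C=O (running total 1).
CH(COOH): carboxylic acid, 1 C=O (running total 2).
CH(OCOCH3): ester, 1 C=O (running total 3).
CH(OCOCH3): ester, 1 C=O (running total 4).
CH(CHO): aldehyde, 1 C=O (running total 5).
CH(NHCOCH3): amide, 1 C=O (running total 6).
CH(CHO): aldehyde, 1 C=O (running total 7).
CH2CO-O-COCH2: anhydride, 2 C=O (running total 9).
CONHCH3: amide, 1 C=O (running total 10).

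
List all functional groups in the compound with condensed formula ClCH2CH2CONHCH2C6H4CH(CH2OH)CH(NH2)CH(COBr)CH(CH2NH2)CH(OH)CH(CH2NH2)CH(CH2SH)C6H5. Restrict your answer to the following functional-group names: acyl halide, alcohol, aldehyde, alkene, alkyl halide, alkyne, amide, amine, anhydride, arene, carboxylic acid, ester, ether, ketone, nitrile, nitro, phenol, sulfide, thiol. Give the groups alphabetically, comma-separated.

Working along the chain:
  ClCH2: halogen on an sp³ carbon → alkyl halide.
  CH2CONHCH2: –C(=O)–N– linkage → amide (the N is not an amine).
  C6H4: para-disubstituted benzene ring → arene.
  CH(CH2OH): pendant –CH2OH on an sp³ backbone C → alcohol.
  CH(NH2): –NH2 on an sp³ carbon with no adjacent C=O → amine.
  CH(COBr): pendant –C(=O)X: carbonyl C bonded to C and halogen → acyl halide.
  CH(CH2NH2): pendant –CH2NH2: N on sp³ C, no adjacent C=O → amine.
  CH(OH): –OH on an sp³ carbon → alcohol (secondary).
  CH(CH2NH2): pendant –CH2NH2: N on sp³ C, no adjacent C=O → amine.
  CH(CH2SH): pendant –CH2SH → thiol.
  C6H5: –C6H5 phenyl ring → arene.

acyl halide, alcohol, alkyl halide, amide, amine, arene, thiol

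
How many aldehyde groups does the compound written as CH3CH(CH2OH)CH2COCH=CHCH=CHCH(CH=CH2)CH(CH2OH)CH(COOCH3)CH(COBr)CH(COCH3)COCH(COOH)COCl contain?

0

Taking each segment in turn:
  CH(CH2OH): pendant –CH2OH on an sp³ backbone C → alcohol.
  CO: –C(=O)– with carbon on both sides → ketone.
  CH=CH: C=C double bond → alkene.
  CH=CH: C=C double bond → alkene.
  CH(CH=CH2): pendant –CH=CH2: C=C double bond → alkene.
  CH(CH2OH): pendant –CH2OH on an sp³ backbone C → alcohol.
  CH(COOCH3): pendant –COOCH3: carbonyl C bonded to C and –OCH3 → ester.
  CH(COBr): pendant –C(=O)X: carbonyl C bonded to C and halogen → acyl halide.
  CH(COCH3): pendant –COCH3: carbonyl C bonded to two carbons → ketone.
  CO: –C(=O)– with carbon on both sides → ketone.
  CH(COOH): pendant –COOH: carbonyl C bonded to C and –OH → carboxylic acid.
  COCl: –C(=O)Cl: carbonyl C bonded to C and to a halogen → acyl halide (not alkyl halide).
No segment is a aldehyde: CO is ketone, not aldehyde; CH(COOCH3) is ester, not aldehyde; CH(COBr) is acyl halide, not aldehyde. → 0.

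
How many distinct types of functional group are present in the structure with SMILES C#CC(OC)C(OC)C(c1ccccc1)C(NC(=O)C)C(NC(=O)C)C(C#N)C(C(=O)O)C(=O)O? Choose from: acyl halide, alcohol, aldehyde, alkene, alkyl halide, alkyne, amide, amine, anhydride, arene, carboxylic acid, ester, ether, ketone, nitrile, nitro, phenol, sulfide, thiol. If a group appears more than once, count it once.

6

C≡C triple bond → alkyne.
pendant –OCH3: C–O–C with sp³ C, no adjacent C=O → ether.
pendant –OCH3: C–O–C with sp³ C, no adjacent C=O → ether.
pendant –C6H5: benzene ring → arene.
pendant –NHC(=O)CH3: N bonded to a carbonyl → amide (not amine).
pendant –NHC(=O)CH3: N bonded to a carbonyl → amide (not amine).
pendant –C≡N: nitrile.
pendant –COOH: carbonyl C bonded to C and –OH → carboxylic acid.
–COOH: carbonyl C bonded to –OH and C → carboxylic acid (the –OH is not a separate alcohol).
Distinct types present: alkyne, amide, arene, carboxylic acid, ether, nitrile.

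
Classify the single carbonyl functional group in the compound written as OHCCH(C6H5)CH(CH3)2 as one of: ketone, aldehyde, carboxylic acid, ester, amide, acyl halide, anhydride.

The carbonyl is in the OHC segment: terminal –CHO: carbonyl C bonded to H and C → aldehyde.

aldehyde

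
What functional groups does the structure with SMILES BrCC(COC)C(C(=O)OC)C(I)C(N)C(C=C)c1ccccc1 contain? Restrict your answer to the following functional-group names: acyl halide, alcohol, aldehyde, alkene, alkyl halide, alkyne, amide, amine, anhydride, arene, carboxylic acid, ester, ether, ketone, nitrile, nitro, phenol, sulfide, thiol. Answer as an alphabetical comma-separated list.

alkene, alkyl halide, amine, arene, ester, ether

halogen on an sp³ carbon → alkyl halide.
pendant –CH2OCH3: C–O–C linkage → ether.
pendant –COOCH3: carbonyl C bonded to C and –OCH3 → ester.
halogen on an sp³ carbon → alkyl halide.
–NH2 on an sp³ carbon with no adjacent C=O → amine.
pendant –CH=CH2: C=C double bond → alkene.
–C6H5 phenyl ring → arene.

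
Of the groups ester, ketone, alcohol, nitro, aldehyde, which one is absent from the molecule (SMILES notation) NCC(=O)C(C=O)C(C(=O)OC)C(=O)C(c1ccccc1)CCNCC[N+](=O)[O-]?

aldehyde: present (CH(CHO) — pendant –CHO: carbonyl C bonded to C and H → aldehyde).
ketone: present (CO — –C(=O)– with carbon on both sides → ketone).
ester: present (CH(COOCH3) — pendant –COOCH3: carbonyl C bonded to C and –OCH3 → ester).
nitro: present (CH2NO2 — –NO2 on carbon → nitro group).
alcohol: no segment matches this pattern.

alcohol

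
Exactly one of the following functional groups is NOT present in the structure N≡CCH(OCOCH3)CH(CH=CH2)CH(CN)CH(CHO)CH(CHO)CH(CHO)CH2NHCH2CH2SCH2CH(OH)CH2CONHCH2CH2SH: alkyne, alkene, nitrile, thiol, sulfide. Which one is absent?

nitrile: present (N≡C — N≡C–: carbon triple-bonded to nitrogen → nitrile).
thiol: present (CH2SH — –SH on an sp³ carbon → thiol).
alkene: present (CH(CH=CH2) — pendant –CH=CH2: C=C double bond → alkene).
sulfide: present (CH2SCH2 — C–S–C linkage → sulfide (thioether)).
alkyne: absent. In each of N≡C and CH(CN), the triple bond is C≡N, not C≡C, so it is a nitrile.

alkyne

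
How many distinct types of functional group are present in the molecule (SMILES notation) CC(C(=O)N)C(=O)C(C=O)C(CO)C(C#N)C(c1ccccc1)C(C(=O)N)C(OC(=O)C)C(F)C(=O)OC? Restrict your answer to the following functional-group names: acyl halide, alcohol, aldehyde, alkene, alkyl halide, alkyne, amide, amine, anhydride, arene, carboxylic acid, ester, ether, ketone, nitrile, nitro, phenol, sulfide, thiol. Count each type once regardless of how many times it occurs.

8

Taking each segment in turn:
  CH(CONH2): pendant –CONH2: carbonyl C bonded to C and N → amide.
  CO: –C(=O)– with carbon on both sides → ketone.
  CH(CHO): pendant –CHO: carbonyl C bonded to C and H → aldehyde.
  CH(CH2OH): pendant –CH2OH on an sp³ backbone C → alcohol.
  CH(CN): pendant –C≡N: nitrile.
  CH(C6H5): pendant –C6H5: benzene ring → arene.
  CH(CONH2): pendant –CONH2: carbonyl C bonded to C and N → amide.
  CH(OCOCH3): pendant –OC(=O)CH3: an acyloxy group → ester.
  CH(F): halogen on an sp³ carbon → alkyl halide.
  COOCH3: –C(=O)OCH3: carbonyl C bonded to C and to –OCH3 → ester (not ketone + ether).
Distinct types present: alcohol, aldehyde, alkyl halide, amide, arene, ester, ketone, nitrile.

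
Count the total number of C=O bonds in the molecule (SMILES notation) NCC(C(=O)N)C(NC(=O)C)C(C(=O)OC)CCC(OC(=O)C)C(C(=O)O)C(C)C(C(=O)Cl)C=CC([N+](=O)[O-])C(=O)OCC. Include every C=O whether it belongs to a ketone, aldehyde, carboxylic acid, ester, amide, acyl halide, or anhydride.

CH(CONH2): amide, 1 C=O (running total 1).
CH(NHCOCH3): amide, 1 C=O (running total 2).
CH(COOCH3): ester, 1 C=O (running total 3).
CH(OCOCH3): ester, 1 C=O (running total 4).
CH(COOH): carboxylic acid, 1 C=O (running total 5).
CH(COCl): acyl halide, 1 C=O (running total 6).
COOCH2CH3: ester, 1 C=O (running total 7).

7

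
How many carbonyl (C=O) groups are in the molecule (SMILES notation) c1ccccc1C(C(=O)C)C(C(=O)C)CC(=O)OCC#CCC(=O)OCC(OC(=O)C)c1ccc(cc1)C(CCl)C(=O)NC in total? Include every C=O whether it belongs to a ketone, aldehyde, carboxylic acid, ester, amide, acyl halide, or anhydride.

CH(COCH3): ketone, 1 C=O (running total 1).
CH(COCH3): ketone, 1 C=O (running total 2).
CH2COOCH2: ester, 1 C=O (running total 3).
CH2COOCH2: ester, 1 C=O (running total 4).
CH(OCOCH3): ester, 1 C=O (running total 5).
CONHCH3: amide, 1 C=O (running total 6).

6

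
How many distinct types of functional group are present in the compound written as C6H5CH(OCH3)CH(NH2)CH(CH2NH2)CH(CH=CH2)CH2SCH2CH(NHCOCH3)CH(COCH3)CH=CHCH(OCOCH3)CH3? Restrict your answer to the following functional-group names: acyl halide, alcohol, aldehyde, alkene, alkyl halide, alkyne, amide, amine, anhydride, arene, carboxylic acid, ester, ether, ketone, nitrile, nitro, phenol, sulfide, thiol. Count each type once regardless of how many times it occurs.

8

Working along the chain:
  C6H5: C6H5– phenyl ring → arene.
  CH(OCH3): pendant –OCH3: C–O–C with sp³ C, no adjacent C=O → ether.
  CH(NH2): –NH2 on an sp³ carbon with no adjacent C=O → amine.
  CH(CH2NH2): pendant –CH2NH2: N on sp³ C, no adjacent C=O → amine.
  CH(CH=CH2): pendant –CH=CH2: C=C double bond → alkene.
  CH2SCH2: C–S–C linkage → sulfide (thioether).
  CH(NHCOCH3): pendant –NHC(=O)CH3: N bonded to a carbonyl → amide (not amine).
  CH(COCH3): pendant –COCH3: carbonyl C bonded to two carbons → ketone.
  CH=CH: C=C double bond → alkene.
  CH(OCOCH3): pendant –OC(=O)CH3: an acyloxy group → ester.
Distinct types present: alkene, amide, amine, arene, ester, ether, ketone, sulfide.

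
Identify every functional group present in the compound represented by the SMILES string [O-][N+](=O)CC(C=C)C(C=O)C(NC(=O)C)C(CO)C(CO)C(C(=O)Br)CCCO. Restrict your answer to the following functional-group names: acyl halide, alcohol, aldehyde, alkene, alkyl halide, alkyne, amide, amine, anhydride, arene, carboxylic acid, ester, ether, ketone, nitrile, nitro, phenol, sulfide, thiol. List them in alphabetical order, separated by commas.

Taking each segment in turn:
  O2NCH2: –NO2 on carbon → nitro group.
  CH(CH=CH2): pendant –CH=CH2: C=C double bond → alkene.
  CH(CHO): pendant –CHO: carbonyl C bonded to C and H → aldehyde.
  CH(NHCOCH3): pendant –NHC(=O)CH3: N bonded to a carbonyl → amide (not amine).
  CH(CH2OH): pendant –CH2OH on an sp³ backbone C → alcohol.
  CH(CH2OH): pendant –CH2OH on an sp³ backbone C → alcohol.
  CH(COBr): pendant –C(=O)X: carbonyl C bonded to C and halogen → acyl halide.
  CH2OH: –OH on an sp³ carbon → alcohol.

acyl halide, alcohol, aldehyde, alkene, amide, nitro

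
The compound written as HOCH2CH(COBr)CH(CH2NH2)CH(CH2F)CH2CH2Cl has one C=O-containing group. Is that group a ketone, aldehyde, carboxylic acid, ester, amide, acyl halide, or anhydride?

acyl halide

The carbonyl is in the CH(COBr) segment: pendant –C(=O)X: carbonyl C bonded to C and halogen → acyl halide.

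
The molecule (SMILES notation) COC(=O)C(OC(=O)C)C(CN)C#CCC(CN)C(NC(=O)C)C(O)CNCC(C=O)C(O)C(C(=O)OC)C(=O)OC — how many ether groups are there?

0

Reading the structure from left to right:
  CH3OOC: CH3O–C(=O)–: carbonyl C bonded to C and to –OCH3 → ester (not ketone + ether).
  CH(OCOCH3): pendant –OC(=O)CH3: an acyloxy group → ester.
  CH(CH2NH2): pendant –CH2NH2: N on sp³ C, no adjacent C=O → amine.
  C≡C: C≡C triple bond → alkyne.
  CH(CH2NH2): pendant –CH2NH2: N on sp³ C, no adjacent C=O → amine.
  CH(NHCOCH3): pendant –NHC(=O)CH3: N bonded to a carbonyl → amide (not amine).
  CH(OH): –OH on an sp³ carbon → alcohol (secondary).
  CH2NHCH2: C–N–C with sp³ carbons and no adjacent C=O → amine (secondary).
  CH(CHO): pendant –CHO: carbonyl C bonded to C and H → aldehyde.
  CH(OH): –OH on an sp³ carbon → alcohol (secondary).
  CH(COOCH3): pendant –COOCH3: carbonyl C bonded to C and –OCH3 → ester.
  COOCH3: –C(=O)OCH3: carbonyl C bonded to C and to –OCH3 → ester (not ketone + ether).
No segment is a ether: CH3OOC is ester, not ether; CH(OCOCH3) is ester, not ether; CH(OH) is alcohol, not ether. → 0.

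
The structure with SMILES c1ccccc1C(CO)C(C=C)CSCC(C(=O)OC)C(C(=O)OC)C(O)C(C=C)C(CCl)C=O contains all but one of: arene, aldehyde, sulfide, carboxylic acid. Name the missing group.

carboxylic acid

aldehyde: present (CHO — terminal –CHO: carbonyl C bonded to H and C → aldehyde).
arene: present (C6H5 — C6H5– phenyl ring → arene).
sulfide: present (CH2SCH2 — C–S–C linkage → sulfide (thioether)).
carboxylic acid: absent. In CH(COOCH3), the acyl oxygen is bonded to carbon (–O–C), not to H, so this is an ester.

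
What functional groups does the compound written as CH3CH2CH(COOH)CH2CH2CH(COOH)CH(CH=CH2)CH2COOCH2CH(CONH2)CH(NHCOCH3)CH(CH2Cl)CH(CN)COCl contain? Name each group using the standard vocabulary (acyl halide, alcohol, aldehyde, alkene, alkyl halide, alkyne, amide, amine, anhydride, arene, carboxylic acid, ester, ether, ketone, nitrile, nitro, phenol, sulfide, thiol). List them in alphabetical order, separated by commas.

Working along the chain:
  CH(COOH): pendant –COOH: carbonyl C bonded to C and –OH → carboxylic acid.
  CH(COOH): pendant –COOH: carbonyl C bonded to C and –OH → carboxylic acid.
  CH(CH=CH2): pendant –CH=CH2: C=C double bond → alkene.
  CH2COOCH2: –C(=O)–O–C with C on the carbonyl side → ester.
  CH(CONH2): pendant –CONH2: carbonyl C bonded to C and N → amide.
  CH(NHCOCH3): pendant –NHC(=O)CH3: N bonded to a carbonyl → amide (not amine).
  CH(CH2Cl): pendant –CH2X: halogen on sp³ carbon → alkyl halide.
  CH(CN): pendant –C≡N: nitrile.
  COCl: –C(=O)Cl: carbonyl C bonded to C and to a halogen → acyl halide (not alkyl halide).

acyl halide, alkene, alkyl halide, amide, carboxylic acid, ester, nitrile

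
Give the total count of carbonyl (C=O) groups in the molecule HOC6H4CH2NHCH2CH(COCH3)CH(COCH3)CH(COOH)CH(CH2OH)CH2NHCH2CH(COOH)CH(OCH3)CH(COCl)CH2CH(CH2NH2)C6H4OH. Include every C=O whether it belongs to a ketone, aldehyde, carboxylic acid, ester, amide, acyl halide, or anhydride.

5

CH(COCH3): ketone, 1 C=O (running total 1).
CH(COCH3): ketone, 1 C=O (running total 2).
CH(COOH): carboxylic acid, 1 C=O (running total 3).
CH(COOH): carboxylic acid, 1 C=O (running total 4).
CH(COCl): acyl halide, 1 C=O (running total 5).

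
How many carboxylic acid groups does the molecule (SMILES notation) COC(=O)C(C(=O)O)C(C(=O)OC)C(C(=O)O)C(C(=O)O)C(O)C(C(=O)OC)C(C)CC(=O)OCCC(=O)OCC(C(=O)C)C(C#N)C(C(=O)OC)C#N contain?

Working along the chain:
  CH3OOC: CH3O–C(=O)–: carbonyl C bonded to C and to –OCH3 → ester (not ketone + ether).
  CH(COOH): pendant –COOH: carbonyl C bonded to C and –OH → carboxylic acid.
  CH(COOCH3): pendant –COOCH3: carbonyl C bonded to C and –OCH3 → ester.
  CH(COOH): pendant –COOH: carbonyl C bonded to C and –OH → carboxylic acid.
  CH(COOH): pendant –COOH: carbonyl C bonded to C and –OH → carboxylic acid.
  CH(OH): –OH on an sp³ carbon → alcohol (secondary).
  CH(COOCH3): pendant –COOCH3: carbonyl C bonded to C and –OCH3 → ester.
  CH2COOCH2: –C(=O)–O–C with C on the carbonyl side → ester.
  CH2COOCH2: –C(=O)–O–C with C on the carbonyl side → ester.
  CH(COCH3): pendant –COCH3: carbonyl C bonded to two carbons → ketone.
  CH(CN): pendant –C≡N: nitrile.
  CH(COOCH3): pendant –COOCH3: carbonyl C bonded to C and –OCH3 → ester.
  CN: –C≡N: carbon triple-bonded to nitrogen → nitrile.
Carboxylic acid appears at: CH(COOH), CH(COOH), CH(COOH) → 3.

3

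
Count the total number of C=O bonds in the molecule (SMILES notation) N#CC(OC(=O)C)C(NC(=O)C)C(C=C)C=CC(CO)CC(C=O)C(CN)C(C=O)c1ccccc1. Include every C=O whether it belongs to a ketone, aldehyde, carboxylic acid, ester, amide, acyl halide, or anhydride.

4

CH(OCOCH3): ester, 1 C=O (running total 1).
CH(NHCOCH3): amide, 1 C=O (running total 2).
CH(CHO): aldehyde, 1 C=O (running total 3).
CH(CHO): aldehyde, 1 C=O (running total 4).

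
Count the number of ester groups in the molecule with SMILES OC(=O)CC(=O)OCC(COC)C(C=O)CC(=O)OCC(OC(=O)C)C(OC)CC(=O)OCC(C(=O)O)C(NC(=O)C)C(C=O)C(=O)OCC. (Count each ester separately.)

5

–COOH: carbonyl C bonded to –OH and C → carboxylic acid (the –OH is not a separate alcohol).
–C(=O)–O–C with C on the carbonyl side → ester.
pendant –CH2OCH3: C–O–C linkage → ether.
pendant –CHO: carbonyl C bonded to C and H → aldehyde.
–C(=O)–O–C with C on the carbonyl side → ester.
pendant –OC(=O)CH3: an acyloxy group → ester.
pendant –OCH3: C–O–C with sp³ C, no adjacent C=O → ether.
–C(=O)–O–C with C on the carbonyl side → ester.
pendant –COOH: carbonyl C bonded to C and –OH → carboxylic acid.
pendant –NHC(=O)CH3: N bonded to a carbonyl → amide (not amine).
pendant –CHO: carbonyl C bonded to C and H → aldehyde.
–C(=O)OCH2CH3: carbonyl C bonded to C and to –OEt → ester.
Ester appears at: CH2COOCH2, CH2COOCH2, CH(OCOCH3), CH2COOCH2, COOCH2CH3 → 5.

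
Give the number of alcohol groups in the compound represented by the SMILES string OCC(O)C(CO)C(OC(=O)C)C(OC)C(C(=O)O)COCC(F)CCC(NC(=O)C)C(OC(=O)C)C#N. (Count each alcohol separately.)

3

Reading the structure from left to right:
  HOCH2: HO– on an sp³ carbon → alcohol.
  CH(OH): –OH on an sp³ carbon → alcohol (secondary).
  CH(CH2OH): pendant –CH2OH on an sp³ backbone C → alcohol.
  CH(OCOCH3): pendant –OC(=O)CH3: an acyloxy group → ester.
  CH(OCH3): pendant –OCH3: C–O–C with sp³ C, no adjacent C=O → ether.
  CH(COOH): pendant –COOH: carbonyl C bonded to C and –OH → carboxylic acid.
  CH2OCH2: C–O–C with sp³ carbons on both sides and no adjacent C=O → ether.
  CH(F): halogen on an sp³ carbon → alkyl halide.
  CH(NHCOCH3): pendant –NHC(=O)CH3: N bonded to a carbonyl → amide (not amine).
  CH(OCOCH3): pendant –OC(=O)CH3: an acyloxy group → ester.
  CN: –C≡N: carbon triple-bonded to nitrogen → nitrile.
Alcohol appears at: HOCH2, CH(OH), CH(CH2OH) → 3.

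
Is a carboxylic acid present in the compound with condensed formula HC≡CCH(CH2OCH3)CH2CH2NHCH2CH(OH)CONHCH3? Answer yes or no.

Taking each segment in turn:
  HC≡C: C≡C triple bond → alkyne.
  CH(CH2OCH3): pendant –CH2OCH3: C–O–C linkage → ether.
  CH2NHCH2: C–N–C with sp³ carbons and no adjacent C=O → amine (secondary).
  CH(OH): –OH on an sp³ carbon → alcohol (secondary).
  CONHCH3: –C(=O)NHCH3: carbonyl C bonded to C and to N → amide (the N is not an amine).
In CONHCH3, the carbonyl is bonded to nitrogen, not to –OH; that is an amide.
The groups actually present are: alcohol, alkyne, amide, amine, ether.

no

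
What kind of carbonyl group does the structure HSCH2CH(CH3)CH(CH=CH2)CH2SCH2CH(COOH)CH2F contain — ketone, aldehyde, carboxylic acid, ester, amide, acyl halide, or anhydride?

The carbonyl is in the CH(COOH) segment: pendant –COOH: carbonyl C bonded to C and –OH → carboxylic acid.

carboxylic acid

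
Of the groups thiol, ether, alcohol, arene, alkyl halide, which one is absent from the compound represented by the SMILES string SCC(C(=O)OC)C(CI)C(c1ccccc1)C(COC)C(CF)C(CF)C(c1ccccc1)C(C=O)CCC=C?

ether: present (CH(CH2OCH3) — pendant –CH2OCH3: C–O–C linkage → ether).
arene: present (CH(C6H5) — pendant –C6H5: benzene ring → arene).
alkyl halide: present (CH(CH2I) — pendant –CH2X: halogen on sp³ carbon → alkyl halide).
thiol: present (HSCH2 — –SH on an sp³ carbon → thiol).
alcohol: no segment matches this pattern.

alcohol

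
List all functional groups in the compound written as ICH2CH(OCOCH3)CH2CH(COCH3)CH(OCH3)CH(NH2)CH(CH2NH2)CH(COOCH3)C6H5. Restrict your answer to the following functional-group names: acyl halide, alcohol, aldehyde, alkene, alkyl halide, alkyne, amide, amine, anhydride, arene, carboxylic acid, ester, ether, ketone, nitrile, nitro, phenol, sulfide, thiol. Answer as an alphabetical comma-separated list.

Taking each segment in turn:
  ICH2: halogen on an sp³ carbon → alkyl halide.
  CH(OCOCH3): pendant –OC(=O)CH3: an acyloxy group → ester.
  CH(COCH3): pendant –COCH3: carbonyl C bonded to two carbons → ketone.
  CH(OCH3): pendant –OCH3: C–O–C with sp³ C, no adjacent C=O → ether.
  CH(NH2): –NH2 on an sp³ carbon with no adjacent C=O → amine.
  CH(CH2NH2): pendant –CH2NH2: N on sp³ C, no adjacent C=O → amine.
  CH(COOCH3): pendant –COOCH3: carbonyl C bonded to C and –OCH3 → ester.
  C6H5: –C6H5 phenyl ring → arene.

alkyl halide, amine, arene, ester, ether, ketone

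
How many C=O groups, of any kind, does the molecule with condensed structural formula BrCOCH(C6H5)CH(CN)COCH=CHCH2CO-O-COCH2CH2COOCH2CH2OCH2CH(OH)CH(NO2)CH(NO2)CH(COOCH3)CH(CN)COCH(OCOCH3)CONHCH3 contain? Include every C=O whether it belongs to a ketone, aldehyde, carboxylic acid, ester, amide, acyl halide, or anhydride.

9

BrCO: acyl halide, 1 C=O (running total 1).
CO: ketone, 1 C=O (running total 2).
CH2CO-O-COCH2: anhydride, 2 C=O (running total 4).
CH2COOCH2: ester, 1 C=O (running total 5).
CH(COOCH3): ester, 1 C=O (running total 6).
CO: ketone, 1 C=O (running total 7).
CH(OCOCH3): ester, 1 C=O (running total 8).
CONHCH3: amide, 1 C=O (running total 9).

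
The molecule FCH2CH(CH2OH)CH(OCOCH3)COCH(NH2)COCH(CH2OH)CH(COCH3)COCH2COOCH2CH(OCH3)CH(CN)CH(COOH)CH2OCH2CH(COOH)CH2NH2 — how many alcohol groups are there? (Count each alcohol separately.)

2

halogen on an sp³ carbon → alkyl halide.
pendant –CH2OH on an sp³ backbone C → alcohol.
pendant –OC(=O)CH3: an acyloxy group → ester.
–C(=O)– with carbon on both sides → ketone.
–NH2 on an sp³ carbon with no adjacent C=O → amine.
–C(=O)– with carbon on both sides → ketone.
pendant –CH2OH on an sp³ backbone C → alcohol.
pendant –COCH3: carbonyl C bonded to two carbons → ketone.
–C(=O)– with carbon on both sides → ketone.
–C(=O)–O–C with C on the carbonyl side → ester.
pendant –OCH3: C–O–C with sp³ C, no adjacent C=O → ether.
pendant –C≡N: nitrile.
pendant –COOH: carbonyl C bonded to C and –OH → carboxylic acid.
C–O–C with sp³ carbons on both sides and no adjacent C=O → ether.
pendant –COOH: carbonyl C bonded to C and –OH → carboxylic acid.
–NH2 on an sp³ carbon with no adjacent C=O → amine.
Alcohol appears at: CH(CH2OH), CH(CH2OH) → 2.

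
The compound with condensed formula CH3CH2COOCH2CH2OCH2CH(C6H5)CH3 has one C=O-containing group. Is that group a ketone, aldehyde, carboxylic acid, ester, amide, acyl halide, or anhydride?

ester

The carbonyl is in the CH2COOCH2 segment: –C(=O)–O–C with C on the carbonyl side → ester.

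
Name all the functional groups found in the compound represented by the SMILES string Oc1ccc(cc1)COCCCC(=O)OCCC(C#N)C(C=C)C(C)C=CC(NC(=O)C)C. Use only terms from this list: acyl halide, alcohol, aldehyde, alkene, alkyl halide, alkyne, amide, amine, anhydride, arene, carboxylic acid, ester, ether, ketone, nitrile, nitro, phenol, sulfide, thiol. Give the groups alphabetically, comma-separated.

alkene, amide, arene, ester, ether, nitrile, phenol

Reading the structure from left to right:
  HOC6H4: –OH attached directly to an aromatic ring → phenol (not alcohol); the ring itself is an arene.
  CH2OCH2: C–O–C with sp³ carbons on both sides and no adjacent C=O → ether.
  CH2COOCH2: –C(=O)–O–C with C on the carbonyl side → ester.
  CH(CN): pendant –C≡N: nitrile.
  CH(CH=CH2): pendant –CH=CH2: C=C double bond → alkene.
  CH=CH: C=C double bond → alkene.
  CH(NHCOCH3): pendant –NHC(=O)CH3: N bonded to a carbonyl → amide (not amine).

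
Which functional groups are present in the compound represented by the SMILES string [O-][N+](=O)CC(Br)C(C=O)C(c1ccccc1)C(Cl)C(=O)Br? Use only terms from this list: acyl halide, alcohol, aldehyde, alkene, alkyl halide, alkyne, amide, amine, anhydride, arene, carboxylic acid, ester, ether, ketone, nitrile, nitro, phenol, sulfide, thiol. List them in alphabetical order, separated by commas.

Reading the structure from left to right:
  O2NCH2: –NO2 on carbon → nitro group.
  CH(Br): halogen on an sp³ carbon → alkyl halide.
  CH(CHO): pendant –CHO: carbonyl C bonded to C and H → aldehyde.
  CH(C6H5): pendant –C6H5: benzene ring → arene.
  CH(Cl): halogen on an sp³ carbon → alkyl halide.
  COBr: –C(=O)Br: carbonyl C bonded to C and to a halogen → acyl halide (not alkyl halide).

acyl halide, aldehyde, alkyl halide, arene, nitro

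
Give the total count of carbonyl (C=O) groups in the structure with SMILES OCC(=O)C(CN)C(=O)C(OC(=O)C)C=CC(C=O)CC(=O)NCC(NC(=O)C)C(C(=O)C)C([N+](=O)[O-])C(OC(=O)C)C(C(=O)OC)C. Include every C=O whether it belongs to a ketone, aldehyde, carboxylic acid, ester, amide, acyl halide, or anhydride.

9

CO: ketone, 1 C=O (running total 1).
CO: ketone, 1 C=O (running total 2).
CH(OCOCH3): ester, 1 C=O (running total 3).
CH(CHO): aldehyde, 1 C=O (running total 4).
CH2CONHCH2: amide, 1 C=O (running total 5).
CH(NHCOCH3): amide, 1 C=O (running total 6).
CH(COCH3): ketone, 1 C=O (running total 7).
CH(OCOCH3): ester, 1 C=O (running total 8).
CH(COOCH3): ester, 1 C=O (running total 9).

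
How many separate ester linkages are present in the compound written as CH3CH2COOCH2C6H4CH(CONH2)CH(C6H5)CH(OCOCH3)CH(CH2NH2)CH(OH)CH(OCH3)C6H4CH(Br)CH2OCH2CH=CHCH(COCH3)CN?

2

–C(=O)–O–C with C on the carbonyl side → ester.
para-disubstituted benzene ring → arene.
pendant –CONH2: carbonyl C bonded to C and N → amide.
pendant –C6H5: benzene ring → arene.
pendant –OC(=O)CH3: an acyloxy group → ester.
pendant –CH2NH2: N on sp³ C, no adjacent C=O → amine.
–OH on an sp³ carbon → alcohol (secondary).
pendant –OCH3: C–O–C with sp³ C, no adjacent C=O → ether.
para-disubstituted benzene ring → arene.
halogen on an sp³ carbon → alkyl halide.
C–O–C with sp³ carbons on both sides and no adjacent C=O → ether.
C=C double bond → alkene.
pendant –COCH3: carbonyl C bonded to two carbons → ketone.
–C≡N: carbon triple-bonded to nitrogen → nitrile.
Ester appears at: CH2COOCH2, CH(OCOCH3) → 2.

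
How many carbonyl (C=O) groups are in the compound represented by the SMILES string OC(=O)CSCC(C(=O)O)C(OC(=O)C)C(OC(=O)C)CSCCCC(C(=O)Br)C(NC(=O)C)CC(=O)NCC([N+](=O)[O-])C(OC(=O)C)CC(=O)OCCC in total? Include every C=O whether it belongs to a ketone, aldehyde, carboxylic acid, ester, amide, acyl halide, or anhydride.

HOOC: carboxylic acid, 1 C=O (running total 1).
CH(COOH): carboxylic acid, 1 C=O (running total 2).
CH(OCOCH3): ester, 1 C=O (running total 3).
CH(OCOCH3): ester, 1 C=O (running total 4).
CH(COBr): acyl halide, 1 C=O (running total 5).
CH(NHCOCH3): amide, 1 C=O (running total 6).
CH2CONHCH2: amide, 1 C=O (running total 7).
CH(OCOCH3): ester, 1 C=O (running total 8).
CH2COOCH2: ester, 1 C=O (running total 9).

9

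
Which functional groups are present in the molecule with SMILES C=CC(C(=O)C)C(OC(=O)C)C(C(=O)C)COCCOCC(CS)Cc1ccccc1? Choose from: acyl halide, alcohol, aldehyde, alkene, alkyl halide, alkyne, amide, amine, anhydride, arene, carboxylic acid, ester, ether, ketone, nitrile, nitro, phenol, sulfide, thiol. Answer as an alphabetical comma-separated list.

alkene, arene, ester, ether, ketone, thiol

Reading the structure from left to right:
  CH2=CH: C=C double bond → alkene.
  CH(COCH3): pendant –COCH3: carbonyl C bonded to two carbons → ketone.
  CH(OCOCH3): pendant –OC(=O)CH3: an acyloxy group → ester.
  CH(COCH3): pendant –COCH3: carbonyl C bonded to two carbons → ketone.
  CH2OCH2: C–O–C with sp³ carbons on both sides and no adjacent C=O → ether.
  CH2OCH2: C–O–C with sp³ carbons on both sides and no adjacent C=O → ether.
  CH(CH2SH): pendant –CH2SH → thiol.
  C6H5: –C6H5 phenyl ring → arene.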